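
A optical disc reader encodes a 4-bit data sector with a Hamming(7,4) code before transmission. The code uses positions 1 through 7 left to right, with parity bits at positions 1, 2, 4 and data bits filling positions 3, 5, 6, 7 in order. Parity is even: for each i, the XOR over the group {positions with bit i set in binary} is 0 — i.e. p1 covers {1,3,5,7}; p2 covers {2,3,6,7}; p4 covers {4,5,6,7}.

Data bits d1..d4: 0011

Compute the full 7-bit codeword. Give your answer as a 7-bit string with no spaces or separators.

1000011

Place data at non-parity positions: p1 p2 0 p4 0 1 1
p1 (pos 1,3,5,7): XOR of data positions = 0⊕0⊕1 = 1
p2 (pos 2,3,6,7): XOR of data positions = 0⊕1⊕1 = 0
p4 (pos 4,5,6,7): XOR of data positions = 0⊕1⊕1 = 0
Codeword: 1000011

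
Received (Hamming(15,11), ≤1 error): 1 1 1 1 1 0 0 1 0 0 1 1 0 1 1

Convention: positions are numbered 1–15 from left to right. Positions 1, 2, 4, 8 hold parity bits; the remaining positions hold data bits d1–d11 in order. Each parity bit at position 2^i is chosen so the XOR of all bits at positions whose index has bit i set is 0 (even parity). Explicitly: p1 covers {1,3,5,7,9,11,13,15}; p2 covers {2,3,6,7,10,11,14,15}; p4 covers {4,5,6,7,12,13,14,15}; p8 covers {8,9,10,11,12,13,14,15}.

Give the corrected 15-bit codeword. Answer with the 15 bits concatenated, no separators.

111110010011010

s1 (pos 1,3,5,7,9,11,13,15): 1⊕1⊕1⊕0⊕0⊕1⊕0⊕1 = 1
s2 (pos 2,3,6,7,10,11,14,15): 1⊕1⊕0⊕0⊕0⊕1⊕1⊕1 = 1
s4 (pos 4,5,6,7,12,13,14,15): 1⊕1⊕0⊕0⊕1⊕0⊕1⊕1 = 1
s8 (pos 8,9,10,11,12,13,14,15): 1⊕0⊕0⊕1⊕1⊕0⊕1⊕1 = 1
Syndrome s8…s1 = 1111 → error at position 15.
Flip position 15: 111110010011011 → 111110010011010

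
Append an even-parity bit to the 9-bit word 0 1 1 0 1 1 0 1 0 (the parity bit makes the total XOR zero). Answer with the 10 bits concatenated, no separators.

0110110101

XOR of the 9 data bits: 0⊕1⊕1⊕0⊕1⊕1⊕0⊕1⊕0 = 1
Parity bit = 1 (so all 10 bits XOR to 0).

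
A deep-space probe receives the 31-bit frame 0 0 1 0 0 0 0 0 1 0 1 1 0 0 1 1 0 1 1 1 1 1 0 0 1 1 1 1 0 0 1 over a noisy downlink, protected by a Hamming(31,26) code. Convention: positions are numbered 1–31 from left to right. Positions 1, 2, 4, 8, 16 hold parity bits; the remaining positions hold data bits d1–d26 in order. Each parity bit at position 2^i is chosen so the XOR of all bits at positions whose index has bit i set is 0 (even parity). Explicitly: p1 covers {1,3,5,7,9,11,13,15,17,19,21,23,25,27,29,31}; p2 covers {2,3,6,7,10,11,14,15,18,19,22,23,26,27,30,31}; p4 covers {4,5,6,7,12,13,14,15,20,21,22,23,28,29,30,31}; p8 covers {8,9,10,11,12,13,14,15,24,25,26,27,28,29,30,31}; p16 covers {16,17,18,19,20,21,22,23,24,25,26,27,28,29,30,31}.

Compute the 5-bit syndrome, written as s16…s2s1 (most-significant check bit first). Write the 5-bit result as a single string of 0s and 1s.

s1 (pos 1,3,5,7,9,11,13,15,17,19,21,23,25,27,29,31): 0⊕1⊕0⊕0⊕1⊕1⊕0⊕1⊕0⊕1⊕1⊕0⊕1⊕1⊕0⊕1 = 1
s2 (pos 2,3,6,7,10,11,14,15,18,19,22,23,26,27,30,31): 0⊕1⊕0⊕0⊕0⊕1⊕0⊕1⊕1⊕1⊕1⊕0⊕1⊕1⊕0⊕1 = 1
s4 (pos 4,5,6,7,12,13,14,15,20,21,22,23,28,29,30,31): 0⊕0⊕0⊕0⊕1⊕0⊕0⊕1⊕1⊕1⊕1⊕0⊕1⊕0⊕0⊕1 = 1
s8 (pos 8,9,10,11,12,13,14,15,24,25,26,27,28,29,30,31): 0⊕1⊕0⊕1⊕1⊕0⊕0⊕1⊕0⊕1⊕1⊕1⊕1⊕0⊕0⊕1 = 1
s16 (pos 16,17,18,19,20,21,22,23,24,25,26,27,28,29,30,31): 1⊕0⊕1⊕1⊕1⊕1⊕1⊕0⊕0⊕1⊕1⊕1⊕1⊕0⊕0⊕1 = 1
Syndrome s16…s1 = 11111 → error at position 31.

11111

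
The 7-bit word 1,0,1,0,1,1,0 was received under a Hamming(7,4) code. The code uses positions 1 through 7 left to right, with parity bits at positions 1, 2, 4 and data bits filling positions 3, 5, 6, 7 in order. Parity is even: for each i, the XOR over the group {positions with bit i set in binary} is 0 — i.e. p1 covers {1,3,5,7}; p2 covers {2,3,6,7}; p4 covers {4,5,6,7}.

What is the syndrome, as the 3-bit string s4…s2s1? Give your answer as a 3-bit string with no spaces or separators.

s1 (pos 1,3,5,7): 1⊕1⊕1⊕0 = 1
s2 (pos 2,3,6,7): 0⊕1⊕1⊕0 = 0
s4 (pos 4,5,6,7): 0⊕1⊕1⊕0 = 0
Syndrome s4…s1 = 001 → error at position 1.

001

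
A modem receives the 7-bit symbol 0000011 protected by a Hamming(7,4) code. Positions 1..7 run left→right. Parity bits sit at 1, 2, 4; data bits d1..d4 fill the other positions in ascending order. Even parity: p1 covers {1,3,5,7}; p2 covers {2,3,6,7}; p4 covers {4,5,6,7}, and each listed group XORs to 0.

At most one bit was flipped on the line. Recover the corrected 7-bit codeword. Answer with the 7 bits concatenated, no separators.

s1 (pos 1,3,5,7): 0⊕0⊕0⊕1 = 1
s2 (pos 2,3,6,7): 0⊕0⊕1⊕1 = 0
s4 (pos 4,5,6,7): 0⊕0⊕1⊕1 = 0
Syndrome s4…s1 = 001 → error at position 1.
Flip position 1: 0000011 → 1000011

1000011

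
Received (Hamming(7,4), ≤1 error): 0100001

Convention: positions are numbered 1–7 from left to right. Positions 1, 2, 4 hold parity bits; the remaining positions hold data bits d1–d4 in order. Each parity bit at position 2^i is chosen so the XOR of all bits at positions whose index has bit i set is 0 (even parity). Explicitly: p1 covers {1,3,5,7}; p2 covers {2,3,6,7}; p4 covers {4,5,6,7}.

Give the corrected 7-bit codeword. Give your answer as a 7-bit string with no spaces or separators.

0100101

s1 (pos 1,3,5,7): 0⊕0⊕0⊕1 = 1
s2 (pos 2,3,6,7): 1⊕0⊕0⊕1 = 0
s4 (pos 4,5,6,7): 0⊕0⊕0⊕1 = 1
Syndrome s4…s1 = 101 → error at position 5.
Flip position 5: 0100001 → 0100101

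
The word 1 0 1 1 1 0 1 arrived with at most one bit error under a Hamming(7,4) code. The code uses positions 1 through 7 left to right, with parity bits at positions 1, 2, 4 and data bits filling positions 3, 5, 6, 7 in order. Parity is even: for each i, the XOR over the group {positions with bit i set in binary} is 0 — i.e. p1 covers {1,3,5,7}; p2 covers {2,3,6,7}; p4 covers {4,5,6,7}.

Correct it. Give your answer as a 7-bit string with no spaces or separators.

s1 (pos 1,3,5,7): 1⊕1⊕1⊕1 = 0
s2 (pos 2,3,6,7): 0⊕1⊕0⊕1 = 0
s4 (pos 4,5,6,7): 1⊕1⊕0⊕1 = 1
Syndrome s4…s1 = 100 → error at position 4.
Flip position 4: 1011101 → 1010101

1010101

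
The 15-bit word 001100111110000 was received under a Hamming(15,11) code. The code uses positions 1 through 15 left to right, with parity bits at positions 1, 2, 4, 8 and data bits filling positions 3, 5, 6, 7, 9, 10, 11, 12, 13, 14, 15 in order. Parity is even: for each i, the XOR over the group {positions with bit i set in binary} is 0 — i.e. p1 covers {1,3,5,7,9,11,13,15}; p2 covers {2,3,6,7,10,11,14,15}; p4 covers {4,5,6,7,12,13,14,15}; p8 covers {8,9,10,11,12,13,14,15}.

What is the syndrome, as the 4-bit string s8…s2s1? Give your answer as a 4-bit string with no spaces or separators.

s1 (pos 1,3,5,7,9,11,13,15): 0⊕1⊕0⊕1⊕1⊕1⊕0⊕0 = 0
s2 (pos 2,3,6,7,10,11,14,15): 0⊕1⊕0⊕1⊕1⊕1⊕0⊕0 = 0
s4 (pos 4,5,6,7,12,13,14,15): 1⊕0⊕0⊕1⊕0⊕0⊕0⊕0 = 0
s8 (pos 8,9,10,11,12,13,14,15): 1⊕1⊕1⊕1⊕0⊕0⊕0⊕0 = 0
Syndrome s8…s1 = 0000 → no error.

0000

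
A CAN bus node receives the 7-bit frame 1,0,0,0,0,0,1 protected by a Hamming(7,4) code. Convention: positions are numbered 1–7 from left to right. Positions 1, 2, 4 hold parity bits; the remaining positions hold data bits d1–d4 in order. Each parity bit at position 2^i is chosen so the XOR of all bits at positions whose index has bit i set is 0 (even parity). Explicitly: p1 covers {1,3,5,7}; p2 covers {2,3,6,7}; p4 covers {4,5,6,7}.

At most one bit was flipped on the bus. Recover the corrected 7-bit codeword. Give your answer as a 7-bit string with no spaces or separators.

s1 (pos 1,3,5,7): 1⊕0⊕0⊕1 = 0
s2 (pos 2,3,6,7): 0⊕0⊕0⊕1 = 1
s4 (pos 4,5,6,7): 0⊕0⊕0⊕1 = 1
Syndrome s4…s1 = 110 → error at position 6.
Flip position 6: 1000001 → 1000011

1000011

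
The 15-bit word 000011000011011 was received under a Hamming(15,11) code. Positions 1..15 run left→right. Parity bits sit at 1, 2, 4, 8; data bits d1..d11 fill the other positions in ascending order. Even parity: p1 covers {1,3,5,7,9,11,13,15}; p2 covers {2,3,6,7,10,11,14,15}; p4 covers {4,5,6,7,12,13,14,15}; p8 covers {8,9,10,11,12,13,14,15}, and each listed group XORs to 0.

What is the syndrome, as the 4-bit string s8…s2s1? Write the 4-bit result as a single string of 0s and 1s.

0101

s1 (pos 1,3,5,7,9,11,13,15): 0⊕0⊕1⊕0⊕0⊕1⊕0⊕1 = 1
s2 (pos 2,3,6,7,10,11,14,15): 0⊕0⊕1⊕0⊕0⊕1⊕1⊕1 = 0
s4 (pos 4,5,6,7,12,13,14,15): 0⊕1⊕1⊕0⊕1⊕0⊕1⊕1 = 1
s8 (pos 8,9,10,11,12,13,14,15): 0⊕0⊕0⊕1⊕1⊕0⊕1⊕1 = 0
Syndrome s8…s1 = 0101 → error at position 5.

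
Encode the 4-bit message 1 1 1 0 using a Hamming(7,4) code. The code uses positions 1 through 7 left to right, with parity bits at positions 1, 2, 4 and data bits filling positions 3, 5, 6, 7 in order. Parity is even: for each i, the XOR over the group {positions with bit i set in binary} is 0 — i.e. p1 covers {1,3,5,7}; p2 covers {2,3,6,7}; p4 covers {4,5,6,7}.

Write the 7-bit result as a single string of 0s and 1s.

Place data at non-parity positions: p1 p2 1 p4 1 1 0
p1 (pos 1,3,5,7): XOR of data positions = 1⊕1⊕0 = 0
p2 (pos 2,3,6,7): XOR of data positions = 1⊕1⊕0 = 0
p4 (pos 4,5,6,7): XOR of data positions = 1⊕1⊕0 = 0
Codeword: 0010110

0010110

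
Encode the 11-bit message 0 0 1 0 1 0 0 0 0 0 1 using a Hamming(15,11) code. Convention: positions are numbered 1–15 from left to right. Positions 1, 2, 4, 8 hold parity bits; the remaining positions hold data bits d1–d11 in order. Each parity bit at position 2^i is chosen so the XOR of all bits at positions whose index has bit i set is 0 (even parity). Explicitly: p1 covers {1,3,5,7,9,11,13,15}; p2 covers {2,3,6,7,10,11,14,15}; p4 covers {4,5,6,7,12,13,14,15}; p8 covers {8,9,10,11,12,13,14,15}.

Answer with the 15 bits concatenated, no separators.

000001001000001

Place data at non-parity positions: p1 p2 0 p4 0 1 0 p8 1 0 0 0 0 0 1
p1 (pos 1,3,5,7,9,11,13,15): XOR of data positions = 0⊕0⊕0⊕1⊕0⊕0⊕1 = 0
p2 (pos 2,3,6,7,10,11,14,15): XOR of data positions = 0⊕1⊕0⊕0⊕0⊕0⊕1 = 0
p4 (pos 4,5,6,7,12,13,14,15): XOR of data positions = 0⊕1⊕0⊕0⊕0⊕0⊕1 = 0
p8 (pos 8,9,10,11,12,13,14,15): XOR of data positions = 1⊕0⊕0⊕0⊕0⊕0⊕1 = 0
Codeword: 000001001000001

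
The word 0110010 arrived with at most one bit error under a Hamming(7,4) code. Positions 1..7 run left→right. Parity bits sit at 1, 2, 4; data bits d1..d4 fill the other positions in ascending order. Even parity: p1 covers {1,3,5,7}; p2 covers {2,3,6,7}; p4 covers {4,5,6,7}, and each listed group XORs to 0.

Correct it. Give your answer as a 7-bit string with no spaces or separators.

0110011

s1 (pos 1,3,5,7): 0⊕1⊕0⊕0 = 1
s2 (pos 2,3,6,7): 1⊕1⊕1⊕0 = 1
s4 (pos 4,5,6,7): 0⊕0⊕1⊕0 = 1
Syndrome s4…s1 = 111 → error at position 7.
Flip position 7: 0110010 → 0110011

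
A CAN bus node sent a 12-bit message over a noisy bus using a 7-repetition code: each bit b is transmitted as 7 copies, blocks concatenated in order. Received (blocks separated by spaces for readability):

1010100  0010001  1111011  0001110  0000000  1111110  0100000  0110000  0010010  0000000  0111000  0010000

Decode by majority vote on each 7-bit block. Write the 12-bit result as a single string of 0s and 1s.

Block 1 (1010100): 3 ones → 0
Block 2 (0010001): 2 ones → 0
Block 3 (1111011): 6 ones → 1
Block 4 (0001110): 3 ones → 0
Block 5 (0000000): 0 ones → 0
Block 6 (1111110): 6 ones → 1
Block 7 (0100000): 1 one → 0
Block 8 (0110000): 2 ones → 0
Block 9 (0010010): 2 ones → 0
Block 10 (0000000): 0 ones → 0
Block 11 (0111000): 3 ones → 0
Block 12 (0010000): 1 one → 0

001001000000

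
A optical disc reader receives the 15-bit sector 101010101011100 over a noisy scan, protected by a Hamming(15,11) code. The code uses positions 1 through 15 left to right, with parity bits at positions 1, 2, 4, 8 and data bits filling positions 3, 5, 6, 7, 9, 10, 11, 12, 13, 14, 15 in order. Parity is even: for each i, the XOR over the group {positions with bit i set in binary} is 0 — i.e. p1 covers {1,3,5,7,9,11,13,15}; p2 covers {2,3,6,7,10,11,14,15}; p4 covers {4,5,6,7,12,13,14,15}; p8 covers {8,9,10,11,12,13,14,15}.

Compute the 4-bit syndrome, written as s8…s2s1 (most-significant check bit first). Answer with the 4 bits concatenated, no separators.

s1 (pos 1,3,5,7,9,11,13,15): 1⊕1⊕1⊕1⊕1⊕1⊕1⊕0 = 1
s2 (pos 2,3,6,7,10,11,14,15): 0⊕1⊕0⊕1⊕0⊕1⊕0⊕0 = 1
s4 (pos 4,5,6,7,12,13,14,15): 0⊕1⊕0⊕1⊕1⊕1⊕0⊕0 = 0
s8 (pos 8,9,10,11,12,13,14,15): 0⊕1⊕0⊕1⊕1⊕1⊕0⊕0 = 0
Syndrome s8…s1 = 0011 → error at position 3.

0011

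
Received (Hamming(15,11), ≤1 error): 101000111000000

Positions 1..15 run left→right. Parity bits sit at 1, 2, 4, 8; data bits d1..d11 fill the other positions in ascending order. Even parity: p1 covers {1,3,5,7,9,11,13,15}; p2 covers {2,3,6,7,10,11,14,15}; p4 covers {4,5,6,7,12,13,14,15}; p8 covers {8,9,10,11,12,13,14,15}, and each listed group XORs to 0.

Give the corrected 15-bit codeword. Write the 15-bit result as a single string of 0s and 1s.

101100111000000

s1 (pos 1,3,5,7,9,11,13,15): 1⊕1⊕0⊕1⊕1⊕0⊕0⊕0 = 0
s2 (pos 2,3,6,7,10,11,14,15): 0⊕1⊕0⊕1⊕0⊕0⊕0⊕0 = 0
s4 (pos 4,5,6,7,12,13,14,15): 0⊕0⊕0⊕1⊕0⊕0⊕0⊕0 = 1
s8 (pos 8,9,10,11,12,13,14,15): 1⊕1⊕0⊕0⊕0⊕0⊕0⊕0 = 0
Syndrome s8…s1 = 0100 → error at position 4.
Flip position 4: 101000111000000 → 101100111000000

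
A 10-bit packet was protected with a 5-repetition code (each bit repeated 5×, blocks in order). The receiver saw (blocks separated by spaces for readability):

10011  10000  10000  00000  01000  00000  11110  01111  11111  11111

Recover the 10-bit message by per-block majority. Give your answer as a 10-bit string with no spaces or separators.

1000001111

Block 1 (10011): 3 ones → 1
Block 2 (10000): 1 one → 0
Block 3 (10000): 1 one → 0
Block 4 (00000): 0 ones → 0
Block 5 (01000): 1 one → 0
Block 6 (00000): 0 ones → 0
Block 7 (11110): 4 ones → 1
Block 8 (01111): 4 ones → 1
Block 9 (11111): 5 ones → 1
Block 10 (11111): 5 ones → 1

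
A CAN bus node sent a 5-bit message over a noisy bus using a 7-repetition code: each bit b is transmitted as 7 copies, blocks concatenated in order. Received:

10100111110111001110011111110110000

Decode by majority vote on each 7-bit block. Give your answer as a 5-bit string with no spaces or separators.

11010

Block 1 (1010011): 4 ones → 1
Block 2 (1110111): 6 ones → 1
Block 3 (0011100): 3 ones → 0
Block 4 (1111111): 7 ones → 1
Block 5 (0110000): 2 ones → 0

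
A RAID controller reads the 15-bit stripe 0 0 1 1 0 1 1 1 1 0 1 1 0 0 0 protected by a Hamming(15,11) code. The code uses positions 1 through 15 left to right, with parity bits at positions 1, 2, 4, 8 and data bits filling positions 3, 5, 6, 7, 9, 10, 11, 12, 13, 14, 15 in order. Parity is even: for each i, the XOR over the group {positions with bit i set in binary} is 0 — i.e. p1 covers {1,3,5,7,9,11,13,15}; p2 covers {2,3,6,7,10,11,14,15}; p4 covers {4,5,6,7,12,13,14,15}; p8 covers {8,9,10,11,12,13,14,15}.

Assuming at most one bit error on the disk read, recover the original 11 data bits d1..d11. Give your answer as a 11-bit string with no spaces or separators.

10111011000

s1 (pos 1,3,5,7,9,11,13,15): 0⊕1⊕0⊕1⊕1⊕1⊕0⊕0 = 0
s2 (pos 2,3,6,7,10,11,14,15): 0⊕1⊕1⊕1⊕0⊕1⊕0⊕0 = 0
s4 (pos 4,5,6,7,12,13,14,15): 1⊕0⊕1⊕1⊕1⊕0⊕0⊕0 = 0
s8 (pos 8,9,10,11,12,13,14,15): 1⊕1⊕0⊕1⊕1⊕0⊕0⊕0 = 0
Syndrome s8…s1 = 0000 → no error.
Read data bits from positions 3,5,6,7,9,10,11,12,13,14,15: 10111011000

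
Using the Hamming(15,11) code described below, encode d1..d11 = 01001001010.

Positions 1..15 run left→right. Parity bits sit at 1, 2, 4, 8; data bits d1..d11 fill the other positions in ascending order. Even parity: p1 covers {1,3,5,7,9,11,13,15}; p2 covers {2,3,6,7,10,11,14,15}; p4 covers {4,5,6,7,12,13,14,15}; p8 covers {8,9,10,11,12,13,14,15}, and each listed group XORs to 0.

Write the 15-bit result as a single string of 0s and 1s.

010110011001010

Place data at non-parity positions: p1 p2 0 p4 1 0 0 p8 1 0 0 1 0 1 0
p1 (pos 1,3,5,7,9,11,13,15): XOR of data positions = 0⊕1⊕0⊕1⊕0⊕0⊕0 = 0
p2 (pos 2,3,6,7,10,11,14,15): XOR of data positions = 0⊕0⊕0⊕0⊕0⊕1⊕0 = 1
p4 (pos 4,5,6,7,12,13,14,15): XOR of data positions = 1⊕0⊕0⊕1⊕0⊕1⊕0 = 1
p8 (pos 8,9,10,11,12,13,14,15): XOR of data positions = 1⊕0⊕0⊕1⊕0⊕1⊕0 = 1
Codeword: 010110011001010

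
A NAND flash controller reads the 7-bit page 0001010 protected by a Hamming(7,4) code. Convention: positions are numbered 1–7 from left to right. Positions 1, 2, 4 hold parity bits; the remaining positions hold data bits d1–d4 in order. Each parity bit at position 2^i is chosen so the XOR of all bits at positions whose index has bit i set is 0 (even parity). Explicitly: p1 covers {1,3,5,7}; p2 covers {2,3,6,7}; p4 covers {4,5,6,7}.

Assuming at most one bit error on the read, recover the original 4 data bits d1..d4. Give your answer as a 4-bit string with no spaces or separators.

0010

s1 (pos 1,3,5,7): 0⊕0⊕0⊕0 = 0
s2 (pos 2,3,6,7): 0⊕0⊕1⊕0 = 1
s4 (pos 4,5,6,7): 1⊕0⊕1⊕0 = 0
Syndrome s4…s1 = 010 → error at position 2.
Flip position 2: 0001010 → 0101010
Read data bits from positions 3,5,6,7: 0010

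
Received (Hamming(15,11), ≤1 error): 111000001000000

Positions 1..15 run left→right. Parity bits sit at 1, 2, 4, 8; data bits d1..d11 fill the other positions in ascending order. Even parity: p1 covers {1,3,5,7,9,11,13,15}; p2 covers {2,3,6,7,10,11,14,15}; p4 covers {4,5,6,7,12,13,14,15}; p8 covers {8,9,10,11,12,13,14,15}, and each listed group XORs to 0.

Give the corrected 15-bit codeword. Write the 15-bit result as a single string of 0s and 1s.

111000000000000

s1 (pos 1,3,5,7,9,11,13,15): 1⊕1⊕0⊕0⊕1⊕0⊕0⊕0 = 1
s2 (pos 2,3,6,7,10,11,14,15): 1⊕1⊕0⊕0⊕0⊕0⊕0⊕0 = 0
s4 (pos 4,5,6,7,12,13,14,15): 0⊕0⊕0⊕0⊕0⊕0⊕0⊕0 = 0
s8 (pos 8,9,10,11,12,13,14,15): 0⊕1⊕0⊕0⊕0⊕0⊕0⊕0 = 1
Syndrome s8…s1 = 1001 → error at position 9.
Flip position 9: 111000001000000 → 111000000000000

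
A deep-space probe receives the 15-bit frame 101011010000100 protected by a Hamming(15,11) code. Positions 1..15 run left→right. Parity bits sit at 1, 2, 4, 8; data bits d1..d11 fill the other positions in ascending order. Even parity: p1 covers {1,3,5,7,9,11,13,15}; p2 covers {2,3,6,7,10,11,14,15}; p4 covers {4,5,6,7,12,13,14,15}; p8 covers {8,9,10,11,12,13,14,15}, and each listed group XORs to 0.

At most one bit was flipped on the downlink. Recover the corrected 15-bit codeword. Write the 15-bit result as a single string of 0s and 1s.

s1 (pos 1,3,5,7,9,11,13,15): 1⊕1⊕1⊕0⊕0⊕0⊕1⊕0 = 0
s2 (pos 2,3,6,7,10,11,14,15): 0⊕1⊕1⊕0⊕0⊕0⊕0⊕0 = 0
s4 (pos 4,5,6,7,12,13,14,15): 0⊕1⊕1⊕0⊕0⊕1⊕0⊕0 = 1
s8 (pos 8,9,10,11,12,13,14,15): 1⊕0⊕0⊕0⊕0⊕1⊕0⊕0 = 0
Syndrome s8…s1 = 0100 → error at position 4.
Flip position 4: 101011010000100 → 101111010000100

101111010000100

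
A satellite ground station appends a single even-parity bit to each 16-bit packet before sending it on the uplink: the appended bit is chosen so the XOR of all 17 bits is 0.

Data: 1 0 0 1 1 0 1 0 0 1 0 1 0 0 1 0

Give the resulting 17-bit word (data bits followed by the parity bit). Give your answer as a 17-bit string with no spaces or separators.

XOR of the 16 data bits: 1⊕0⊕0⊕1⊕1⊕0⊕1⊕0⊕0⊕1⊕0⊕1⊕0⊕0⊕1⊕0 = 1
Parity bit = 1 (so all 17 bits XOR to 0).

10011010010100101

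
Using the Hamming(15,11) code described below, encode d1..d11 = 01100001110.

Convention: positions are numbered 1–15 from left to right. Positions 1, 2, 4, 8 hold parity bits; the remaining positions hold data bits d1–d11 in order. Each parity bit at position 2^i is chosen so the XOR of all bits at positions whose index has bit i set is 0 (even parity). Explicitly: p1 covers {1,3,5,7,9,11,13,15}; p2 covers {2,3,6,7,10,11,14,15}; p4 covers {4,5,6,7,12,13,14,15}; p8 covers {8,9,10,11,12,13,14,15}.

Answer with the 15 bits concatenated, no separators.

Place data at non-parity positions: p1 p2 0 p4 1 1 0 p8 0 0 0 1 1 1 0
p1 (pos 1,3,5,7,9,11,13,15): XOR of data positions = 0⊕1⊕0⊕0⊕0⊕1⊕0 = 0
p2 (pos 2,3,6,7,10,11,14,15): XOR of data positions = 0⊕1⊕0⊕0⊕0⊕1⊕0 = 0
p4 (pos 4,5,6,7,12,13,14,15): XOR of data positions = 1⊕1⊕0⊕1⊕1⊕1⊕0 = 1
p8 (pos 8,9,10,11,12,13,14,15): XOR of data positions = 0⊕0⊕0⊕1⊕1⊕1⊕0 = 1
Codeword: 000111010001110

000111010001110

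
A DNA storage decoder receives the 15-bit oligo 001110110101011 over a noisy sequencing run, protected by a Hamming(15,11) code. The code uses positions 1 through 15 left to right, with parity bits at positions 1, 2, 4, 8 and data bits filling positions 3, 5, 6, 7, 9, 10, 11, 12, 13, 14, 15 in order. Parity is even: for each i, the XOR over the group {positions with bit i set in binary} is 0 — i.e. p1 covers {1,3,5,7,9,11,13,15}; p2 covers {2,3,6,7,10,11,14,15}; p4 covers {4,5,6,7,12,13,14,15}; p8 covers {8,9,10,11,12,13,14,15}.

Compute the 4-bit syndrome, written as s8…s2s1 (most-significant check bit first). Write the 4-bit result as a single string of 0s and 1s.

1010

s1 (pos 1,3,5,7,9,11,13,15): 0⊕1⊕1⊕1⊕0⊕0⊕0⊕1 = 0
s2 (pos 2,3,6,7,10,11,14,15): 0⊕1⊕0⊕1⊕1⊕0⊕1⊕1 = 1
s4 (pos 4,5,6,7,12,13,14,15): 1⊕1⊕0⊕1⊕1⊕0⊕1⊕1 = 0
s8 (pos 8,9,10,11,12,13,14,15): 1⊕0⊕1⊕0⊕1⊕0⊕1⊕1 = 1
Syndrome s8…s1 = 1010 → error at position 10.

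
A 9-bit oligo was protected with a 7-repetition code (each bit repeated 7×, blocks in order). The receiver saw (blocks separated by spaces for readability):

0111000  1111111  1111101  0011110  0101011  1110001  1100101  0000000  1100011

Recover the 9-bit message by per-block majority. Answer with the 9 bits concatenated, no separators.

Block 1 (0111000): 3 ones → 0
Block 2 (1111111): 7 ones → 1
Block 3 (1111101): 6 ones → 1
Block 4 (0011110): 4 ones → 1
Block 5 (0101011): 4 ones → 1
Block 6 (1110001): 4 ones → 1
Block 7 (1100101): 4 ones → 1
Block 8 (0000000): 0 ones → 0
Block 9 (1100011): 4 ones → 1

011111101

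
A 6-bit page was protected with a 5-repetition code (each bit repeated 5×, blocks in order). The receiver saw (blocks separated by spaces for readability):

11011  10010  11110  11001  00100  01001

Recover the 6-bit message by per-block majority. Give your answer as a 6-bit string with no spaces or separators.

Block 1 (11011): 4 ones → 1
Block 2 (10010): 2 ones → 0
Block 3 (11110): 4 ones → 1
Block 4 (11001): 3 ones → 1
Block 5 (00100): 1 one → 0
Block 6 (01001): 2 ones → 0

101100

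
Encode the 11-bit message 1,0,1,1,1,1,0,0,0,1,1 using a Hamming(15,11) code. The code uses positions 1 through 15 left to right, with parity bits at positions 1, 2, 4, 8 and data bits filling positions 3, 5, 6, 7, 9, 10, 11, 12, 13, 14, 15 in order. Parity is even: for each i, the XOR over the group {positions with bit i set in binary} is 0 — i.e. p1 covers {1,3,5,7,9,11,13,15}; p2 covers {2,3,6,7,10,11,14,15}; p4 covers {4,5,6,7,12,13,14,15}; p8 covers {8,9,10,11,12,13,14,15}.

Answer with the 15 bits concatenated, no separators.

Place data at non-parity positions: p1 p2 1 p4 0 1 1 p8 1 1 0 0 0 1 1
p1 (pos 1,3,5,7,9,11,13,15): XOR of data positions = 1⊕0⊕1⊕1⊕0⊕0⊕1 = 0
p2 (pos 2,3,6,7,10,11,14,15): XOR of data positions = 1⊕1⊕1⊕1⊕0⊕1⊕1 = 0
p4 (pos 4,5,6,7,12,13,14,15): XOR of data positions = 0⊕1⊕1⊕0⊕0⊕1⊕1 = 0
p8 (pos 8,9,10,11,12,13,14,15): XOR of data positions = 1⊕1⊕0⊕0⊕0⊕1⊕1 = 0
Codeword: 001001101100011

001001101100011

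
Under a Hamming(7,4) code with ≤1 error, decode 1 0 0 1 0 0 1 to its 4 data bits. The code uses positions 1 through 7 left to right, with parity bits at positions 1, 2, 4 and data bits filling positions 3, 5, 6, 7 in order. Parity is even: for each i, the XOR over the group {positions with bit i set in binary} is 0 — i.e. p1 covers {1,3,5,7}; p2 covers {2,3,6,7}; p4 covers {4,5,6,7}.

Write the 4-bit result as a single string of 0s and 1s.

s1 (pos 1,3,5,7): 1⊕0⊕0⊕1 = 0
s2 (pos 2,3,6,7): 0⊕0⊕0⊕1 = 1
s4 (pos 4,5,6,7): 1⊕0⊕0⊕1 = 0
Syndrome s4…s1 = 010 → error at position 2.
Flip position 2: 1001001 → 1101001
Read data bits from positions 3,5,6,7: 0001

0001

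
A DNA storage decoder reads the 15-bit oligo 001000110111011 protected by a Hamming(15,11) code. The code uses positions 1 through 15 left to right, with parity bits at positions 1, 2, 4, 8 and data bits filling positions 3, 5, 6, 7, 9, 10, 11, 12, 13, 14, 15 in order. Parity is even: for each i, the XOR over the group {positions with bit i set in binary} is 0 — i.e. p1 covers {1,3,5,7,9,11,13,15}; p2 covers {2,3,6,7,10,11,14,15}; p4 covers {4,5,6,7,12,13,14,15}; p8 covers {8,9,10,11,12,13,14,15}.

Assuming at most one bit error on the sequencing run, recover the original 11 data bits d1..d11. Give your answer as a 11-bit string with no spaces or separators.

s1 (pos 1,3,5,7,9,11,13,15): 0⊕1⊕0⊕1⊕0⊕1⊕0⊕1 = 0
s2 (pos 2,3,6,7,10,11,14,15): 0⊕1⊕0⊕1⊕1⊕1⊕1⊕1 = 0
s4 (pos 4,5,6,7,12,13,14,15): 0⊕0⊕0⊕1⊕1⊕0⊕1⊕1 = 0
s8 (pos 8,9,10,11,12,13,14,15): 1⊕0⊕1⊕1⊕1⊕0⊕1⊕1 = 0
Syndrome s8…s1 = 0000 → no error.
Read data bits from positions 3,5,6,7,9,10,11,12,13,14,15: 10010111011

10010111011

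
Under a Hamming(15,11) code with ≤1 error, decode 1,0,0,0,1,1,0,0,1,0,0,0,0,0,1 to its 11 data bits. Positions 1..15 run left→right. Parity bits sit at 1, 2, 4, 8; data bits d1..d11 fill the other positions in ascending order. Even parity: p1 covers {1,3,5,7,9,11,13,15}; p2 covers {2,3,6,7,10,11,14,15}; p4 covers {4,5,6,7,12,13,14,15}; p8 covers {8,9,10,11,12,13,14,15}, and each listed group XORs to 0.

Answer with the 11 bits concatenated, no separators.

s1 (pos 1,3,5,7,9,11,13,15): 1⊕0⊕1⊕0⊕1⊕0⊕0⊕1 = 0
s2 (pos 2,3,6,7,10,11,14,15): 0⊕0⊕1⊕0⊕0⊕0⊕0⊕1 = 0
s4 (pos 4,5,6,7,12,13,14,15): 0⊕1⊕1⊕0⊕0⊕0⊕0⊕1 = 1
s8 (pos 8,9,10,11,12,13,14,15): 0⊕1⊕0⊕0⊕0⊕0⊕0⊕1 = 0
Syndrome s8…s1 = 0100 → error at position 4.
Flip position 4: 100011001000001 → 100111001000001
Read data bits from positions 3,5,6,7,9,10,11,12,13,14,15: 01101000001

01101000001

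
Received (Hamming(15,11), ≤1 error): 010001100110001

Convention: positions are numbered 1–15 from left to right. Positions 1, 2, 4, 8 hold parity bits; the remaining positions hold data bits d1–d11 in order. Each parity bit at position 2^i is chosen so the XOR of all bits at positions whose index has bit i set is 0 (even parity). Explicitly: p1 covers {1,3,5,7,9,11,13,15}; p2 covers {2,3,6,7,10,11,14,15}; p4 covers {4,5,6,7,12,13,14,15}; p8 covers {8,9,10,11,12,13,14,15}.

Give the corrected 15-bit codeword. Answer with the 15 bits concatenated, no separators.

s1 (pos 1,3,5,7,9,11,13,15): 0⊕0⊕0⊕1⊕0⊕1⊕0⊕1 = 1
s2 (pos 2,3,6,7,10,11,14,15): 1⊕0⊕1⊕1⊕1⊕1⊕0⊕1 = 0
s4 (pos 4,5,6,7,12,13,14,15): 0⊕0⊕1⊕1⊕0⊕0⊕0⊕1 = 1
s8 (pos 8,9,10,11,12,13,14,15): 0⊕0⊕1⊕1⊕0⊕0⊕0⊕1 = 1
Syndrome s8…s1 = 1101 → error at position 13.
Flip position 13: 010001100110001 → 010001100110101

010001100110101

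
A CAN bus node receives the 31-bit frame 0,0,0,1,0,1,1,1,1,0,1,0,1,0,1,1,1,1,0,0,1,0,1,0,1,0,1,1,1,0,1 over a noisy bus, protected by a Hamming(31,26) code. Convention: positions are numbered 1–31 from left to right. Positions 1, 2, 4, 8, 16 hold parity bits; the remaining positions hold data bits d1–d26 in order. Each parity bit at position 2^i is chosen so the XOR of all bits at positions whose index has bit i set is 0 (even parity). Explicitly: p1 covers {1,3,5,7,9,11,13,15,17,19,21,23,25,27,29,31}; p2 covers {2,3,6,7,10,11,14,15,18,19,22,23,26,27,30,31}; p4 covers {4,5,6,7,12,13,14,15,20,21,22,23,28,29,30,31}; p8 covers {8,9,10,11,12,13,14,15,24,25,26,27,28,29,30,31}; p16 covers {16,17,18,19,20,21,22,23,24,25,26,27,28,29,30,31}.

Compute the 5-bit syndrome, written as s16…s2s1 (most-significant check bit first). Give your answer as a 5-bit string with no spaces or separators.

00000

s1 (pos 1,3,5,7,9,11,13,15,17,19,21,23,25,27,29,31): 0⊕0⊕0⊕1⊕1⊕1⊕1⊕1⊕1⊕0⊕1⊕1⊕1⊕1⊕1⊕1 = 0
s2 (pos 2,3,6,7,10,11,14,15,18,19,22,23,26,27,30,31): 0⊕0⊕1⊕1⊕0⊕1⊕0⊕1⊕1⊕0⊕0⊕1⊕0⊕1⊕0⊕1 = 0
s4 (pos 4,5,6,7,12,13,14,15,20,21,22,23,28,29,30,31): 1⊕0⊕1⊕1⊕0⊕1⊕0⊕1⊕0⊕1⊕0⊕1⊕1⊕1⊕0⊕1 = 0
s8 (pos 8,9,10,11,12,13,14,15,24,25,26,27,28,29,30,31): 1⊕1⊕0⊕1⊕0⊕1⊕0⊕1⊕0⊕1⊕0⊕1⊕1⊕1⊕0⊕1 = 0
s16 (pos 16,17,18,19,20,21,22,23,24,25,26,27,28,29,30,31): 1⊕1⊕1⊕0⊕0⊕1⊕0⊕1⊕0⊕1⊕0⊕1⊕1⊕1⊕0⊕1 = 0
Syndrome s16…s1 = 00000 → no error.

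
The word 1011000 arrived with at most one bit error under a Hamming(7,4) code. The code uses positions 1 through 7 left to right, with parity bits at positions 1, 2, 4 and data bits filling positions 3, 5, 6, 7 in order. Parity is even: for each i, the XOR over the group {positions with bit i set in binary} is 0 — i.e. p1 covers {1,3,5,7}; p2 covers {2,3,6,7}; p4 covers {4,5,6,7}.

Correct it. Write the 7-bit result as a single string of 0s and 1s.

1011010

s1 (pos 1,3,5,7): 1⊕1⊕0⊕0 = 0
s2 (pos 2,3,6,7): 0⊕1⊕0⊕0 = 1
s4 (pos 4,5,6,7): 1⊕0⊕0⊕0 = 1
Syndrome s4…s1 = 110 → error at position 6.
Flip position 6: 1011000 → 1011010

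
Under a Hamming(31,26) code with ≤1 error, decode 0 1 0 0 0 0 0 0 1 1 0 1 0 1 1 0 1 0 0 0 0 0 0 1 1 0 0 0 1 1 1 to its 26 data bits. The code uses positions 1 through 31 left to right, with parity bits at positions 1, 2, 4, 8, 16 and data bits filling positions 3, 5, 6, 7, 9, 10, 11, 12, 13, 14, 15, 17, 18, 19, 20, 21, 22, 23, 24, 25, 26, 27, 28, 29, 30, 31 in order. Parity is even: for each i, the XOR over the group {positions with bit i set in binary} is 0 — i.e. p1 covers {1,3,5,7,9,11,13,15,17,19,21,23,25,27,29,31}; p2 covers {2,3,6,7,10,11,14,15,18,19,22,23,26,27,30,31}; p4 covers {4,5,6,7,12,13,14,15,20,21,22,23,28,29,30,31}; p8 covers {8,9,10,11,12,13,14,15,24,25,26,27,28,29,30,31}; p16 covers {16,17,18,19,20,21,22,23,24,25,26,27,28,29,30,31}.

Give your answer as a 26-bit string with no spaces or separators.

00001101011100000011000111

s1 (pos 1,3,5,7,9,11,13,15,17,19,21,23,25,27,29,31): 0⊕0⊕0⊕0⊕1⊕0⊕0⊕1⊕1⊕0⊕0⊕0⊕1⊕0⊕1⊕1 = 0
s2 (pos 2,3,6,7,10,11,14,15,18,19,22,23,26,27,30,31): 1⊕0⊕0⊕0⊕1⊕0⊕1⊕1⊕0⊕0⊕0⊕0⊕0⊕0⊕1⊕1 = 0
s4 (pos 4,5,6,7,12,13,14,15,20,21,22,23,28,29,30,31): 0⊕0⊕0⊕0⊕1⊕0⊕1⊕1⊕0⊕0⊕0⊕0⊕0⊕1⊕1⊕1 = 0
s8 (pos 8,9,10,11,12,13,14,15,24,25,26,27,28,29,30,31): 0⊕1⊕1⊕0⊕1⊕0⊕1⊕1⊕1⊕1⊕0⊕0⊕0⊕1⊕1⊕1 = 0
s16 (pos 16,17,18,19,20,21,22,23,24,25,26,27,28,29,30,31): 0⊕1⊕0⊕0⊕0⊕0⊕0⊕0⊕1⊕1⊕0⊕0⊕0⊕1⊕1⊕1 = 0
Syndrome s16…s1 = 00000 → no error.
Read data bits from positions 3,5,6,7,9,10,11,12,13,14,15,17,18,19,20,21,22,23,24,25,26,27,28,29,30,31: 00001101011100000011000111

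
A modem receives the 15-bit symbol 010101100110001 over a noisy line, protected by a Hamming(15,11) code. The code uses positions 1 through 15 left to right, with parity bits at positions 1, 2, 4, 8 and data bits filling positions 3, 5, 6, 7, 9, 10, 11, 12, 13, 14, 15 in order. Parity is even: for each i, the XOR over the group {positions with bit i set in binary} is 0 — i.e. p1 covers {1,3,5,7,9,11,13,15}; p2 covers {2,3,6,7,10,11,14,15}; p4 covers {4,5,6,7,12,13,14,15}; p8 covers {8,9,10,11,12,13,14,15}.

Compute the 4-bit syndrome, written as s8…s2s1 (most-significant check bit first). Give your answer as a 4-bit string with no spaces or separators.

1001

s1 (pos 1,3,5,7,9,11,13,15): 0⊕0⊕0⊕1⊕0⊕1⊕0⊕1 = 1
s2 (pos 2,3,6,7,10,11,14,15): 1⊕0⊕1⊕1⊕1⊕1⊕0⊕1 = 0
s4 (pos 4,5,6,7,12,13,14,15): 1⊕0⊕1⊕1⊕0⊕0⊕0⊕1 = 0
s8 (pos 8,9,10,11,12,13,14,15): 0⊕0⊕1⊕1⊕0⊕0⊕0⊕1 = 1
Syndrome s8…s1 = 1001 → error at position 9.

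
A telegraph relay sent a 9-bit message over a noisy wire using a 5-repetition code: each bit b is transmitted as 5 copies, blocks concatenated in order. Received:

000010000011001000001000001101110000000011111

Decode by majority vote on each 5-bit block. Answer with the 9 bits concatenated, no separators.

001001001

Block 1 (00001): 1 one → 0
Block 2 (00000): 0 ones → 0
Block 3 (11001): 3 ones → 1
Block 4 (00000): 0 ones → 0
Block 5 (10000): 1 one → 0
Block 6 (01101): 3 ones → 1
Block 7 (11000): 2 ones → 0
Block 8 (00000): 0 ones → 0
Block 9 (11111): 5 ones → 1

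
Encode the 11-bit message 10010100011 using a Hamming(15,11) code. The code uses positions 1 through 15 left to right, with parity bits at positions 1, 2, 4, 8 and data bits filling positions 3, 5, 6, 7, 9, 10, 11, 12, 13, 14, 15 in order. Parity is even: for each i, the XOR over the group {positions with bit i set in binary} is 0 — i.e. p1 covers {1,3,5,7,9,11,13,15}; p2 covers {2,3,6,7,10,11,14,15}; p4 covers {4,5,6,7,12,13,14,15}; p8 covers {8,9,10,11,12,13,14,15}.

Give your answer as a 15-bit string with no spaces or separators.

111100110100011

Place data at non-parity positions: p1 p2 1 p4 0 0 1 p8 0 1 0 0 0 1 1
p1 (pos 1,3,5,7,9,11,13,15): XOR of data positions = 1⊕0⊕1⊕0⊕0⊕0⊕1 = 1
p2 (pos 2,3,6,7,10,11,14,15): XOR of data positions = 1⊕0⊕1⊕1⊕0⊕1⊕1 = 1
p4 (pos 4,5,6,7,12,13,14,15): XOR of data positions = 0⊕0⊕1⊕0⊕0⊕1⊕1 = 1
p8 (pos 8,9,10,11,12,13,14,15): XOR of data positions = 0⊕1⊕0⊕0⊕0⊕1⊕1 = 1
Codeword: 111100110100011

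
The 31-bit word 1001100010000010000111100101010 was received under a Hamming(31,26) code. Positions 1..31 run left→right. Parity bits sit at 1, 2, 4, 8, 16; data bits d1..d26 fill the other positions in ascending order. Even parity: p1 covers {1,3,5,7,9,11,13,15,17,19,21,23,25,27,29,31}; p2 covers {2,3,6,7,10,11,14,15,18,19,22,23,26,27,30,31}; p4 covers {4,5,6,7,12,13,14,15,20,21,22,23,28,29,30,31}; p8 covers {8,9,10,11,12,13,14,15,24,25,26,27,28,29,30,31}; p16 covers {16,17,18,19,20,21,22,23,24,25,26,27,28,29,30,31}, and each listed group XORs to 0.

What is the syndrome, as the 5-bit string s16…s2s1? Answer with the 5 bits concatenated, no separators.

11110

s1 (pos 1,3,5,7,9,11,13,15,17,19,21,23,25,27,29,31): 1⊕0⊕1⊕0⊕1⊕0⊕0⊕1⊕0⊕0⊕1⊕1⊕0⊕0⊕0⊕0 = 0
s2 (pos 2,3,6,7,10,11,14,15,18,19,22,23,26,27,30,31): 0⊕0⊕0⊕0⊕0⊕0⊕0⊕1⊕0⊕0⊕1⊕1⊕1⊕0⊕1⊕0 = 1
s4 (pos 4,5,6,7,12,13,14,15,20,21,22,23,28,29,30,31): 1⊕1⊕0⊕0⊕0⊕0⊕0⊕1⊕1⊕1⊕1⊕1⊕1⊕0⊕1⊕0 = 1
s8 (pos 8,9,10,11,12,13,14,15,24,25,26,27,28,29,30,31): 0⊕1⊕0⊕0⊕0⊕0⊕0⊕1⊕0⊕0⊕1⊕0⊕1⊕0⊕1⊕0 = 1
s16 (pos 16,17,18,19,20,21,22,23,24,25,26,27,28,29,30,31): 0⊕0⊕0⊕0⊕1⊕1⊕1⊕1⊕0⊕0⊕1⊕0⊕1⊕0⊕1⊕0 = 1
Syndrome s16…s1 = 11110 → error at position 30.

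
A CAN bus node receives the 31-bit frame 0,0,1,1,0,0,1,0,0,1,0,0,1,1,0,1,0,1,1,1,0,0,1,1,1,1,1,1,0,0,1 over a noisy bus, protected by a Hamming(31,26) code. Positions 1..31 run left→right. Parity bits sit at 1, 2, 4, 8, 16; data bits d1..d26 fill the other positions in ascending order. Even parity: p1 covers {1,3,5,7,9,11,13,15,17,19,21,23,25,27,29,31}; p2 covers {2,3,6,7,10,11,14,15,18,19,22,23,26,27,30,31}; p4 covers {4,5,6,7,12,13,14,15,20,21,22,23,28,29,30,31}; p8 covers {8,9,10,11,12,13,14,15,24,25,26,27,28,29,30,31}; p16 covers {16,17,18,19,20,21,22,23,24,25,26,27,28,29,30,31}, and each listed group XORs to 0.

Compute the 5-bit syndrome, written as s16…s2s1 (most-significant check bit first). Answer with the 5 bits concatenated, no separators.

s1 (pos 1,3,5,7,9,11,13,15,17,19,21,23,25,27,29,31): 0⊕1⊕0⊕1⊕0⊕0⊕1⊕0⊕0⊕1⊕0⊕1⊕1⊕1⊕0⊕1 = 0
s2 (pos 2,3,6,7,10,11,14,15,18,19,22,23,26,27,30,31): 0⊕1⊕0⊕1⊕1⊕0⊕1⊕0⊕1⊕1⊕0⊕1⊕1⊕1⊕0⊕1 = 0
s4 (pos 4,5,6,7,12,13,14,15,20,21,22,23,28,29,30,31): 1⊕0⊕0⊕1⊕0⊕1⊕1⊕0⊕1⊕0⊕0⊕1⊕1⊕0⊕0⊕1 = 0
s8 (pos 8,9,10,11,12,13,14,15,24,25,26,27,28,29,30,31): 0⊕0⊕1⊕0⊕0⊕1⊕1⊕0⊕1⊕1⊕1⊕1⊕1⊕0⊕0⊕1 = 1
s16 (pos 16,17,18,19,20,21,22,23,24,25,26,27,28,29,30,31): 1⊕0⊕1⊕1⊕1⊕0⊕0⊕1⊕1⊕1⊕1⊕1⊕1⊕0⊕0⊕1 = 1
Syndrome s16…s1 = 11000 → error at position 24.

11000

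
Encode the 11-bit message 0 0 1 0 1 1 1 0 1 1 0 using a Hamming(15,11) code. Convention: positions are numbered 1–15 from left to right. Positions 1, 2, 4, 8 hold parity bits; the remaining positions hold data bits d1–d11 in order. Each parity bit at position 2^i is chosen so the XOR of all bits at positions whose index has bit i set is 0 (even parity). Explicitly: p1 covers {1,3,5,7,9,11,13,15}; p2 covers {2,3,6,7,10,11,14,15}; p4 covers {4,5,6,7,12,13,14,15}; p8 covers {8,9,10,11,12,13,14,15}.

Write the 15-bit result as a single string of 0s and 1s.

100101011110110

Place data at non-parity positions: p1 p2 0 p4 0 1 0 p8 1 1 1 0 1 1 0
p1 (pos 1,3,5,7,9,11,13,15): XOR of data positions = 0⊕0⊕0⊕1⊕1⊕1⊕0 = 1
p2 (pos 2,3,6,7,10,11,14,15): XOR of data positions = 0⊕1⊕0⊕1⊕1⊕1⊕0 = 0
p4 (pos 4,5,6,7,12,13,14,15): XOR of data positions = 0⊕1⊕0⊕0⊕1⊕1⊕0 = 1
p8 (pos 8,9,10,11,12,13,14,15): XOR of data positions = 1⊕1⊕1⊕0⊕1⊕1⊕0 = 1
Codeword: 100101011110110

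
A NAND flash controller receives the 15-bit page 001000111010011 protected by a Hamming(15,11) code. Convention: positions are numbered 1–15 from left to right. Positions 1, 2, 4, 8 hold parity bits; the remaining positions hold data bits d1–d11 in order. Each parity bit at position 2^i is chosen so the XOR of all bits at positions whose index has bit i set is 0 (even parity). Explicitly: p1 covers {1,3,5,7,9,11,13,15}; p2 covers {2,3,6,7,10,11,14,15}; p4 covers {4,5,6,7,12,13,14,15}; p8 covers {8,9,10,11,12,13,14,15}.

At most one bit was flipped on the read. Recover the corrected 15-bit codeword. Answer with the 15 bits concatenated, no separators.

001000111010010

s1 (pos 1,3,5,7,9,11,13,15): 0⊕1⊕0⊕1⊕1⊕1⊕0⊕1 = 1
s2 (pos 2,3,6,7,10,11,14,15): 0⊕1⊕0⊕1⊕0⊕1⊕1⊕1 = 1
s4 (pos 4,5,6,7,12,13,14,15): 0⊕0⊕0⊕1⊕0⊕0⊕1⊕1 = 1
s8 (pos 8,9,10,11,12,13,14,15): 1⊕1⊕0⊕1⊕0⊕0⊕1⊕1 = 1
Syndrome s8…s1 = 1111 → error at position 15.
Flip position 15: 001000111010011 → 001000111010010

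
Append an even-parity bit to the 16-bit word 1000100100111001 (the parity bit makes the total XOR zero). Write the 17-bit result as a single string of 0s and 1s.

10001001001110011

XOR of the 16 data bits: 1⊕0⊕0⊕0⊕1⊕0⊕0⊕1⊕0⊕0⊕1⊕1⊕1⊕0⊕0⊕1 = 1
Parity bit = 1 (so all 17 bits XOR to 0).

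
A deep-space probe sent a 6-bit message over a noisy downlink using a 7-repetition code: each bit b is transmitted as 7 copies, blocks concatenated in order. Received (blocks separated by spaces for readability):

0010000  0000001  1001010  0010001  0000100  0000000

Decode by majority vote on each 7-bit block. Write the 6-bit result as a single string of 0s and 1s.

000000

Block 1 (0010000): 1 one → 0
Block 2 (0000001): 1 one → 0
Block 3 (1001010): 3 ones → 0
Block 4 (0010001): 2 ones → 0
Block 5 (0000100): 1 one → 0
Block 6 (0000000): 0 ones → 0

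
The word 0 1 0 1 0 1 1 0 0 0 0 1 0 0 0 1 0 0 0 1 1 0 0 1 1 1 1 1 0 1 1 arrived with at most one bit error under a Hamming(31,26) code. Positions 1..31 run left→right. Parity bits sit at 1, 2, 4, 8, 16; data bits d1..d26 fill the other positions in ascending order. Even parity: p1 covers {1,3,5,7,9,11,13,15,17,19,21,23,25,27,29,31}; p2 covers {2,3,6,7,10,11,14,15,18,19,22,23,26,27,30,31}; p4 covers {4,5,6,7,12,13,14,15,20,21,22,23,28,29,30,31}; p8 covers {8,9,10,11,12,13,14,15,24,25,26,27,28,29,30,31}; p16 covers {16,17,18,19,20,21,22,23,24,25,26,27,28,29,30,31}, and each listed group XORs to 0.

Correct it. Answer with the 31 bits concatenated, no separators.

s1 (pos 1,3,5,7,9,11,13,15,17,19,21,23,25,27,29,31): 0⊕0⊕0⊕1⊕0⊕0⊕0⊕0⊕0⊕0⊕1⊕0⊕1⊕1⊕0⊕1 = 1
s2 (pos 2,3,6,7,10,11,14,15,18,19,22,23,26,27,30,31): 1⊕0⊕1⊕1⊕0⊕0⊕0⊕0⊕0⊕0⊕0⊕0⊕1⊕1⊕1⊕1 = 1
s4 (pos 4,5,6,7,12,13,14,15,20,21,22,23,28,29,30,31): 1⊕0⊕1⊕1⊕1⊕0⊕0⊕0⊕1⊕1⊕0⊕0⊕1⊕0⊕1⊕1 = 1
s8 (pos 8,9,10,11,12,13,14,15,24,25,26,27,28,29,30,31): 0⊕0⊕0⊕0⊕1⊕0⊕0⊕0⊕1⊕1⊕1⊕1⊕1⊕0⊕1⊕1 = 0
s16 (pos 16,17,18,19,20,21,22,23,24,25,26,27,28,29,30,31): 1⊕0⊕0⊕0⊕1⊕1⊕0⊕0⊕1⊕1⊕1⊕1⊕1⊕0⊕1⊕1 = 0
Syndrome s16…s1 = 00111 → error at position 7.
Flip position 7: 0101011000010001000110011111011 → 0101010000010001000110011111011

0101010000010001000110011111011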